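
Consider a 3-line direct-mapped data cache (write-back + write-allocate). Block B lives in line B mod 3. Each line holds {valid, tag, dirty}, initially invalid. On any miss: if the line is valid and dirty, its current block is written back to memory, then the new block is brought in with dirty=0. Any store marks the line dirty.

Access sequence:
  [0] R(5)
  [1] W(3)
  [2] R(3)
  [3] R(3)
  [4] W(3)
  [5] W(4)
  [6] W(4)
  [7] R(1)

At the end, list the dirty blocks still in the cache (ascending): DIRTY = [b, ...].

DIRTY = [3]

0: R B5 -> L2 miss  d=-]
1: W B3 -> L0 miss  d=D]
2: R B3 -> L0 hit  d=D]
3: R B3 -> L0 hit  d=D]
4: W B3 -> L0 hit  d=D]
5: W B4 -> L1 miss  d=D]
6: W B4 -> L1 hit  d=D]
7: R B1 -> L1 miss wb->B4  d=-]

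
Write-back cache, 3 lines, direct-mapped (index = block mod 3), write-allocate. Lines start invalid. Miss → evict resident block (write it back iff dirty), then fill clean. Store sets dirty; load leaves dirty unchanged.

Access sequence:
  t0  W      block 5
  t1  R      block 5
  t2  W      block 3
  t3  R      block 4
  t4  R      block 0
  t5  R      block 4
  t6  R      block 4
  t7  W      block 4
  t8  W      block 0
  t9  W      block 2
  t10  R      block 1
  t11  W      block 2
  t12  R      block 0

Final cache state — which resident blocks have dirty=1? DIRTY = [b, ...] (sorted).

DIRTY = [0, 2]

0: W B5 → L2 miss [D]
1: R B5 → L2 hit [D]
2: W B3 → L0 miss [D]
3: R B4 → L1 miss [-]
4: R B0 → L0 miss wb→B3 [-]
5: R B4 → L1 hit [-]
6: R B4 → L1 hit [-]
7: W B4 → L1 hit [D]
8: W B0 → L0 hit [D]
9: W B2 → L2 miss wb→B5 [D]
10: R B1 → L1 miss wb→B4 [-]
11: W B2 → L2 hit [D]
12: R B0 → L0 hit [D]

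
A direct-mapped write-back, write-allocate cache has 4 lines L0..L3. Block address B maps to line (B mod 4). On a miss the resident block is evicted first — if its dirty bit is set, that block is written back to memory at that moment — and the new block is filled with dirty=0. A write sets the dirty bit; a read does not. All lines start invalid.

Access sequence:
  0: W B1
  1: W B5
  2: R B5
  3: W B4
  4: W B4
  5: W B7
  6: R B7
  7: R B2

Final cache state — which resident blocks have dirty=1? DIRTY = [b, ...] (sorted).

0: W B1 → L1 miss [D]
1: W B5 → L1 miss wb→B1 [D]
2: R B5 → L1 hit [D]
3: W B4 → L0 miss [D]
4: W B4 → L0 hit [D]
5: W B7 → L3 miss [D]
6: R B7 → L3 hit [D]
7: R B2 → L2 miss [-]

DIRTY = [4, 5, 7]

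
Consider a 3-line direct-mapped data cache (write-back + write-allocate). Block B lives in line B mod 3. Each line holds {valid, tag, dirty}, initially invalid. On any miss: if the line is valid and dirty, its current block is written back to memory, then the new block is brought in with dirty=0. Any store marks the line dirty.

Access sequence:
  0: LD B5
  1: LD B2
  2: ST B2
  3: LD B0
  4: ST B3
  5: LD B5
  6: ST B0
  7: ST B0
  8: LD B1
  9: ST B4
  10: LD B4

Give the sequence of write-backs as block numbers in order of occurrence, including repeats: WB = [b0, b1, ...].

0: R B5 → L2 miss [-]
1: R B2 → L2 miss [-]
2: W B2 → L2 hit [D]
3: R B0 → L0 miss [-]
4: W B3 → L0 miss [D]
5: R B5 → L2 miss wb→B2 [-]
6: W B0 → L0 miss wb→B3 [D]
7: W B0 → L0 hit [D]
8: R B1 → L1 miss [-]
9: W B4 → L1 miss [D]
10: R B4 → L1 hit [D]

WB = [2, 3]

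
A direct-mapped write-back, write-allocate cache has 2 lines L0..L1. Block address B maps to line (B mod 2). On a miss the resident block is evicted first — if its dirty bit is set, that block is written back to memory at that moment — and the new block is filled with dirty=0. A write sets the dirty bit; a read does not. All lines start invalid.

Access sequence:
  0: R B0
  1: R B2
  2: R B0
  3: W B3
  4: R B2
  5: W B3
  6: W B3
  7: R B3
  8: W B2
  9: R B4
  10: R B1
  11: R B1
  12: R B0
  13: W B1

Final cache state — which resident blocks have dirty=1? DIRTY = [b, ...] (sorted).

DIRTY = [1]

  0 | R B0 → L0 miss [-]
  1 | R B2 → L0 miss [-]
  2 | R B0 → L0 miss [-]
  3 | W B3 → L1 miss [D]
  4 | R B2 → L0 miss [-]
  5 | W B3 → L1 hit [D]
  6 | W B3 → L1 hit [D]
  7 | R B3 → L1 hit [D]
  8 | W B2 → L0 hit [D]
  9 | R B4 → L0 miss wb→B2 [-]
  10 | R B1 → L1 miss wb→B3 [-]
  11 | R B1 → L1 hit [-]
  12 | R B0 → L0 miss [-]
  13 | W B1 → L1 hit [D]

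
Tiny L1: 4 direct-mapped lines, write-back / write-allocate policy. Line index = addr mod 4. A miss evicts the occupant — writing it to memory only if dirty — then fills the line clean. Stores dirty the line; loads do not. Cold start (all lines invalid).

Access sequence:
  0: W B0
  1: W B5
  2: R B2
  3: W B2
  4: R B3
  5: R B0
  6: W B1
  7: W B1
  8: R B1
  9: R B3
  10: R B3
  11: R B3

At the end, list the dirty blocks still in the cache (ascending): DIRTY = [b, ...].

DIRTY = [0, 1, 2]

0: W B0 -> L0 miss  d=D]
1: W B5 -> L1 miss  d=D]
2: R B2 -> L2 miss  d=-]
3: W B2 -> L2 hit  d=D]
4: R B3 -> L3 miss  d=-]
5: R B0 -> L0 hit  d=D]
6: W B1 -> L1 miss wb->B5  d=D]
7: W B1 -> L1 hit  d=D]
8: R B1 -> L1 hit  d=D]
9: R B3 -> L3 hit  d=-]
10: R B3 -> L3 hit  d=-]
11: R B3 -> L3 hit  d=-]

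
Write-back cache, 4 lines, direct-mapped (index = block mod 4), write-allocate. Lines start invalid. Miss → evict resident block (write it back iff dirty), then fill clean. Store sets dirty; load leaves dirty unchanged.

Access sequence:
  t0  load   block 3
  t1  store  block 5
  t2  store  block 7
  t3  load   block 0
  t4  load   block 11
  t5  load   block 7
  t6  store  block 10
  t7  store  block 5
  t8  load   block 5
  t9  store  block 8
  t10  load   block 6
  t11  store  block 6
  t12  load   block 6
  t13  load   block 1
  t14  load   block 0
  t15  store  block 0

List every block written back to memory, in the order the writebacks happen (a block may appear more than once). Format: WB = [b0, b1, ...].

WB = [7, 10, 5, 8]

0: R B3 -> L3 miss  d=-]
1: W B5 -> L1 miss  d=D]
2: W B7 -> L3 miss  d=D]
3: R B0 -> L0 miss  d=-]
4: R B11 -> L3 miss wb->B7  d=-]
5: R B7 -> L3 miss  d=-]
6: W B10 -> L2 miss  d=D]
7: W B5 -> L1 hit  d=D]
8: R B5 -> L1 hit  d=D]
9: W B8 -> L0 miss  d=D]
10: R B6 -> L2 miss wb->B10  d=-]
11: W B6 -> L2 hit  d=D]
12: R B6 -> L2 hit  d=D]
13: R B1 -> L1 miss wb->B5  d=-]
14: R B0 -> L0 miss wb->B8  d=-]
15: W B0 -> L0 hit  d=D]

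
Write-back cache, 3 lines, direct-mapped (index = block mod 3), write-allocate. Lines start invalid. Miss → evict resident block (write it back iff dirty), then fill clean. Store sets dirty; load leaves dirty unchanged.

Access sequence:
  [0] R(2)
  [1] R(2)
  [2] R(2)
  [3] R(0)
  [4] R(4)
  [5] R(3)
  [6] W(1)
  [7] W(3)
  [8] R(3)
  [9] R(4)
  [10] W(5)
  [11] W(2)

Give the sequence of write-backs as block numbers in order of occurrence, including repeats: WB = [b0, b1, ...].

  0 | R B2 → L2 miss [-]
  1 | R B2 → L2 hit [-]
  2 | R B2 → L2 hit [-]
  3 | R B0 → L0 miss [-]
  4 | R B4 → L1 miss [-]
  5 | R B3 → L0 miss [-]
  6 | W B1 → L1 miss [D]
  7 | W B3 → L0 hit [D]
  8 | R B3 → L0 hit [D]
  9 | R B4 → L1 miss wb→B1 [-]
  10 | W B5 → L2 miss [D]
  11 | W B2 → L2 miss wb→B5 [D]

WB = [1, 5]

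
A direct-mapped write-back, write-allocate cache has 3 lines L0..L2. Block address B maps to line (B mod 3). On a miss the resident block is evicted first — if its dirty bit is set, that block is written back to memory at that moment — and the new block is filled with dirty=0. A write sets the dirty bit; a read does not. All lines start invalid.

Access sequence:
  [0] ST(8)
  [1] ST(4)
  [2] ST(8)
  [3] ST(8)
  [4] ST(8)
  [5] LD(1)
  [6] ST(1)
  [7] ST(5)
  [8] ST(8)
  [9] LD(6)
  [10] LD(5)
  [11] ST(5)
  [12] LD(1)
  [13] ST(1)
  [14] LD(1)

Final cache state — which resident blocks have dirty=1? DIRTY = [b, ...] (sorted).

DIRTY = [1, 5]

0: W B8 -> L2 miss  d=D]
1: W B4 -> L1 miss  d=D]
2: W B8 -> L2 hit  d=D]
3: W B8 -> L2 hit  d=D]
4: W B8 -> L2 hit  d=D]
5: R B1 -> L1 miss wb->B4  d=-]
6: W B1 -> L1 hit  d=D]
7: W B5 -> L2 miss wb->B8  d=D]
8: W B8 -> L2 miss wb->B5  d=D]
9: R B6 -> L0 miss  d=-]
10: R B5 -> L2 miss wb->B8  d=-]
11: W B5 -> L2 hit  d=D]
12: R B1 -> L1 hit  d=D]
13: W B1 -> L1 hit  d=D]
14: R B1 -> L1 hit  d=D]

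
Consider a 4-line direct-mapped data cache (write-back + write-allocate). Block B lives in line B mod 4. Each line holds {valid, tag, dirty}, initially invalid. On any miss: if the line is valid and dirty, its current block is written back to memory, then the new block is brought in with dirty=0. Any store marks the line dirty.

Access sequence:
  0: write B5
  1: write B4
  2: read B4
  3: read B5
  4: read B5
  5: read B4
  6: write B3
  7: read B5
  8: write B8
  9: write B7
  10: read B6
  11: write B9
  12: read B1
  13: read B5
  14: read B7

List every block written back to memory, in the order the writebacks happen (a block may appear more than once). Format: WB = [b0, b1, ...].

WB = [4, 3, 5, 9]

0: W B5 -> L1 miss  d=D]
1: W B4 -> L0 miss  d=D]
2: R B4 -> L0 hit  d=D]
3: R B5 -> L1 hit  d=D]
4: R B5 -> L1 hit  d=D]
5: R B4 -> L0 hit  d=D]
6: W B3 -> L3 miss  d=D]
7: R B5 -> L1 hit  d=D]
8: W B8 -> L0 miss wb->B4  d=D]
9: W B7 -> L3 miss wb->B3  d=D]
10: R B6 -> L2 miss  d=-]
11: W B9 -> L1 miss wb->B5  d=D]
12: R B1 -> L1 miss wb->B9  d=-]
13: R B5 -> L1 miss  d=-]
14: R B7 -> L3 hit  d=D]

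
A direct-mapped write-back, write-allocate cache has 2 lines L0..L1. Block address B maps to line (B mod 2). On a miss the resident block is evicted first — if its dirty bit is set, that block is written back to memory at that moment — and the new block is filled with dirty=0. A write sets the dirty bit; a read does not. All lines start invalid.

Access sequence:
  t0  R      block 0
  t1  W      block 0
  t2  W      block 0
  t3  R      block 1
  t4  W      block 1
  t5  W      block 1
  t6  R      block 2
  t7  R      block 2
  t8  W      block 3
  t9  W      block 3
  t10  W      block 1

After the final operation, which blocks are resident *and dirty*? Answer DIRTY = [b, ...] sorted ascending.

  0 | R B0 → L0 miss [-]
  1 | W B0 → L0 hit [D]
  2 | W B0 → L0 hit [D]
  3 | R B1 → L1 miss [-]
  4 | W B1 → L1 hit [D]
  5 | W B1 → L1 hit [D]
  6 | R B2 → L0 miss wb→B0 [-]
  7 | R B2 → L0 hit [-]
  8 | W B3 → L1 miss wb→B1 [D]
  9 | W B3 → L1 hit [D]
  10 | W B1 → L1 miss wb→B3 [D]

DIRTY = [1]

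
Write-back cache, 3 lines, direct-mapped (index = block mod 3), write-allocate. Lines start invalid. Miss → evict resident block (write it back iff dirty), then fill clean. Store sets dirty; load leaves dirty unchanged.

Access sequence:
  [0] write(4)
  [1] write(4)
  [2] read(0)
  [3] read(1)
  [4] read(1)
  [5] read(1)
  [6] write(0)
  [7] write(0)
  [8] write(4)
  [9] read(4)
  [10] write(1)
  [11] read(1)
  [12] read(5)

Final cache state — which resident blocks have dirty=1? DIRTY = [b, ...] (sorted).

  0 | W B4 → L1 miss [D]
  1 | W B4 → L1 hit [D]
  2 | R B0 → L0 miss [-]
  3 | R B1 → L1 miss wb→B4 [-]
  4 | R B1 → L1 hit [-]
  5 | R B1 → L1 hit [-]
  6 | W B0 → L0 hit [D]
  7 | W B0 → L0 hit [D]
  8 | W B4 → L1 miss [D]
  9 | R B4 → L1 hit [D]
  10 | W B1 → L1 miss wb→B4 [D]
  11 | R B1 → L1 hit [D]
  12 | R B5 → L2 miss [-]

DIRTY = [0, 1]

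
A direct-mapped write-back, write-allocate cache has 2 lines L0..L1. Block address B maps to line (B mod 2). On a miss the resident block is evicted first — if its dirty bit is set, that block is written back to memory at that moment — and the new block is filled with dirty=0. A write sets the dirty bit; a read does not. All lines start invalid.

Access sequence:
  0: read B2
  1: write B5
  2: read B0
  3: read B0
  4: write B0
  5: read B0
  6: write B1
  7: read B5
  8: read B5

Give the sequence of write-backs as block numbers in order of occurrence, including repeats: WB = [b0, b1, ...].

  0 | R B2 → L0 miss [-]
  1 | W B5 → L1 miss [D]
  2 | R B0 → L0 miss [-]
  3 | R B0 → L0 hit [-]
  4 | W B0 → L0 hit [D]
  5 | R B0 → L0 hit [D]
  6 | W B1 → L1 miss wb→B5 [D]
  7 | R B5 → L1 miss wb→B1 [-]
  8 | R B5 → L1 hit [-]

WB = [5, 1]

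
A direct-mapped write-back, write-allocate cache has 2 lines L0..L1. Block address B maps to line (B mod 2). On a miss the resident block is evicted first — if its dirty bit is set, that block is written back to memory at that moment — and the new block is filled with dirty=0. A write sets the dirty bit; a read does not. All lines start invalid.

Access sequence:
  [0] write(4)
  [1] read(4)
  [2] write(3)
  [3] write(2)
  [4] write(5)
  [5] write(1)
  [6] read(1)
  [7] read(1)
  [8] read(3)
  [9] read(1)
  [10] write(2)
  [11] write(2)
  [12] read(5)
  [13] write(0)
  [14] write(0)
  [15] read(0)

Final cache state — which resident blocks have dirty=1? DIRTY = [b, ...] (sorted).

DIRTY = [0]

  0 | W B4 → L0 miss [D]
  1 | R B4 → L0 hit [D]
  2 | W B3 → L1 miss [D]
  3 | W B2 → L0 miss wb→B4 [D]
  4 | W B5 → L1 miss wb→B3 [D]
  5 | W B1 → L1 miss wb→B5 [D]
  6 | R B1 → L1 hit [D]
  7 | R B1 → L1 hit [D]
  8 | R B3 → L1 miss wb→B1 [-]
  9 | R B1 → L1 miss [-]
  10 | W B2 → L0 hit [D]
  11 | W B2 → L0 hit [D]
  12 | R B5 → L1 miss [-]
  13 | W B0 → L0 miss wb→B2 [D]
  14 | W B0 → L0 hit [D]
  15 | R B0 → L0 hit [D]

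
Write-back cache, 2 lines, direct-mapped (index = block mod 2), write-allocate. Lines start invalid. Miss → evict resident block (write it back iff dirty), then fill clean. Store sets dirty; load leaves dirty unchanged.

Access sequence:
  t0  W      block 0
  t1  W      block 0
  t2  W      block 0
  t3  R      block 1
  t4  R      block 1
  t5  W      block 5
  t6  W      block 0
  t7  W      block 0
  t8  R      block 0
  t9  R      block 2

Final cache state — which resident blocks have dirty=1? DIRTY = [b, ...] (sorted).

DIRTY = [5]

0: W B0 → L0 miss [D]
1: W B0 → L0 hit [D]
2: W B0 → L0 hit [D]
3: R B1 → L1 miss [-]
4: R B1 → L1 hit [-]
5: W B5 → L1 miss [D]
6: W B0 → L0 hit [D]
7: W B0 → L0 hit [D]
8: R B0 → L0 hit [D]
9: R B2 → L0 miss wb→B0 [-]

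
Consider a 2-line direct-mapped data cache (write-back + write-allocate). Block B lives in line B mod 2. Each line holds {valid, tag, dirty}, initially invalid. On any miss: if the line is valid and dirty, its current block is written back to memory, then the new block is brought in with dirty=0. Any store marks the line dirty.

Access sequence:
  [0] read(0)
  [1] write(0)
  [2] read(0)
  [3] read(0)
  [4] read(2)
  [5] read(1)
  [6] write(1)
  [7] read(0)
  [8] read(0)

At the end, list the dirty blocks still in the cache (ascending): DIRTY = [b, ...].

  0 | R B0 → L0 miss [-]
  1 | W B0 → L0 hit [D]
  2 | R B0 → L0 hit [D]
  3 | R B0 → L0 hit [D]
  4 | R B2 → L0 miss wb→B0 [-]
  5 | R B1 → L1 miss [-]
  6 | W B1 → L1 hit [D]
  7 | R B0 → L0 miss [-]
  8 | R B0 → L0 hit [-]

DIRTY = [1]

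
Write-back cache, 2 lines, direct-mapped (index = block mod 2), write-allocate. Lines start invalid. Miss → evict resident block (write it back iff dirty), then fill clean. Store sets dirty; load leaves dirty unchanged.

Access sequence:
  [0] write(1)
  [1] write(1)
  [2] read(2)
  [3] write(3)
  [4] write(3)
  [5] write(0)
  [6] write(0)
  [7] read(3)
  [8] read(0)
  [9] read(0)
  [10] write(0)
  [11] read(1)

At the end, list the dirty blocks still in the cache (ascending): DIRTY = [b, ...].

DIRTY = [0]

0: W B1 -> L1 miss  d=D]
1: W B1 -> L1 hit  d=D]
2: R B2 -> L0 miss  d=-]
3: W B3 -> L1 miss wb->B1  d=D]
4: W B3 -> L1 hit  d=D]
5: W B0 -> L0 miss  d=D]
6: W B0 -> L0 hit  d=D]
7: R B3 -> L1 hit  d=D]
8: R B0 -> L0 hit  d=D]
9: R B0 -> L0 hit  d=D]
10: W B0 -> L0 hit  d=D]
11: R B1 -> L1 miss wb->B3  d=-]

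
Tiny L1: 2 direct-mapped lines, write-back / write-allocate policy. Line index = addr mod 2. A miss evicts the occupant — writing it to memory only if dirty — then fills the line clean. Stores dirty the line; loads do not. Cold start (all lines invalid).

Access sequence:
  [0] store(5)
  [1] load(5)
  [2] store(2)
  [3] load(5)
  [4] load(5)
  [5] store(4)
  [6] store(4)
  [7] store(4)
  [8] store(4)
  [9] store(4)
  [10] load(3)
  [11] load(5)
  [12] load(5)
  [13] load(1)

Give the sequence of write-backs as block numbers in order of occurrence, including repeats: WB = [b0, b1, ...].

WB = [2, 5]

0: W B5 → L1 miss [D]
1: R B5 → L1 hit [D]
2: W B2 → L0 miss [D]
3: R B5 → L1 hit [D]
4: R B5 → L1 hit [D]
5: W B4 → L0 miss wb→B2 [D]
6: W B4 → L0 hit [D]
7: W B4 → L0 hit [D]
8: W B4 → L0 hit [D]
9: W B4 → L0 hit [D]
10: R B3 → L1 miss wb→B5 [-]
11: R B5 → L1 miss [-]
12: R B5 → L1 hit [-]
13: R B1 → L1 miss [-]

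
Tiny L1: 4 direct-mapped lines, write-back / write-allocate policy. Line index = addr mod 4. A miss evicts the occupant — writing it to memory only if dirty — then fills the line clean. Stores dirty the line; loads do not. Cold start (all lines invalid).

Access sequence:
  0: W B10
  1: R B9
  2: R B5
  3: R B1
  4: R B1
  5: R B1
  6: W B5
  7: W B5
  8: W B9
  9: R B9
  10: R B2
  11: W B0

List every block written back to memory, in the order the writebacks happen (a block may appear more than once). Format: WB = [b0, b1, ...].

WB = [5, 10]

0: W B10 -> L2 miss  d=D]
1: R B9 -> L1 miss  d=-]
2: R B5 -> L1 miss  d=-]
3: R B1 -> L1 miss  d=-]
4: R B1 -> L1 hit  d=-]
5: R B1 -> L1 hit  d=-]
6: W B5 -> L1 miss  d=D]
7: W B5 -> L1 hit  d=D]
8: W B9 -> L1 miss wb->B5  d=D]
9: R B9 -> L1 hit  d=D]
10: R B2 -> L2 miss wb->B10  d=-]
11: W B0 -> L0 miss  d=D]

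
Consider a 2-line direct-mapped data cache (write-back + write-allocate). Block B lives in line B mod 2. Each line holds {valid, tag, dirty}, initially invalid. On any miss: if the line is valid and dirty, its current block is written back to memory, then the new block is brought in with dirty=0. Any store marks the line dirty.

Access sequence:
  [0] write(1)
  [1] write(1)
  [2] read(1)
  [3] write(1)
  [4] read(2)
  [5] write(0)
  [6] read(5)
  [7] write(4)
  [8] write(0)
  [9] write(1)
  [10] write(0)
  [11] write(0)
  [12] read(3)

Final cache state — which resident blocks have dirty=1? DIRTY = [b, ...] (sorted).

DIRTY = [0]

0: W B1 -> L1 miss  d=D]
1: W B1 -> L1 hit  d=D]
2: R B1 -> L1 hit  d=D]
3: W B1 -> L1 hit  d=D]
4: R B2 -> L0 miss  d=-]
5: W B0 -> L0 miss  d=D]
6: R B5 -> L1 miss wb->B1  d=-]
7: W B4 -> L0 miss wb->B0  d=D]
8: W B0 -> L0 miss wb->B4  d=D]
9: W B1 -> L1 miss  d=D]
10: W B0 -> L0 hit  d=D]
11: W B0 -> L0 hit  d=D]
12: R B3 -> L1 miss wb->B1  d=-]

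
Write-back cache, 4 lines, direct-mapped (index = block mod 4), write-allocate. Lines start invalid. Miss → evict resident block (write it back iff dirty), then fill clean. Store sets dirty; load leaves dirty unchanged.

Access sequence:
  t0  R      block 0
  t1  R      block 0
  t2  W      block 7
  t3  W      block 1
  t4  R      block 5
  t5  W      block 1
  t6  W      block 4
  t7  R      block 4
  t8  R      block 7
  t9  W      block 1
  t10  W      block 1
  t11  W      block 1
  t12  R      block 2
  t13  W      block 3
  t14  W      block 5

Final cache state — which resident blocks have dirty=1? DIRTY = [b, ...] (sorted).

DIRTY = [3, 4, 5]

  0 | R B0 → L0 miss [-]
  1 | R B0 → L0 hit [-]
  2 | W B7 → L3 miss [D]
  3 | W B1 → L1 miss [D]
  4 | R B5 → L1 miss wb→B1 [-]
  5 | W B1 → L1 miss [D]
  6 | W B4 → L0 miss [D]
  7 | R B4 → L0 hit [D]
  8 | R B7 → L3 hit [D]
  9 | W B1 → L1 hit [D]
  10 | W B1 → L1 hit [D]
  11 | W B1 → L1 hit [D]
  12 | R B2 → L2 miss [-]
  13 | W B3 → L3 miss wb→B7 [D]
  14 | W B5 → L1 miss wb→B1 [D]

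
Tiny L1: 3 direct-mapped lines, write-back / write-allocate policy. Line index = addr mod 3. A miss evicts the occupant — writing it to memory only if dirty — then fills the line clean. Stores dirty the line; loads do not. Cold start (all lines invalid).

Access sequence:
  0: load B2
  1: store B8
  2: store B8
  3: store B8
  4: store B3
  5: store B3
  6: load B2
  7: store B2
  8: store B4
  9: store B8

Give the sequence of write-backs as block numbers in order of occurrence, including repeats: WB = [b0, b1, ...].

0: R B2 -> L2 miss  d=-]
1: W B8 -> L2 miss  d=D]
2: W B8 -> L2 hit  d=D]
3: W B8 -> L2 hit  d=D]
4: W B3 -> L0 miss  d=D]
5: W B3 -> L0 hit  d=D]
6: R B2 -> L2 miss wb->B8  d=-]
7: W B2 -> L2 hit  d=D]
8: W B4 -> L1 miss  d=D]
9: W B8 -> L2 miss wb->B2  d=D]

WB = [8, 2]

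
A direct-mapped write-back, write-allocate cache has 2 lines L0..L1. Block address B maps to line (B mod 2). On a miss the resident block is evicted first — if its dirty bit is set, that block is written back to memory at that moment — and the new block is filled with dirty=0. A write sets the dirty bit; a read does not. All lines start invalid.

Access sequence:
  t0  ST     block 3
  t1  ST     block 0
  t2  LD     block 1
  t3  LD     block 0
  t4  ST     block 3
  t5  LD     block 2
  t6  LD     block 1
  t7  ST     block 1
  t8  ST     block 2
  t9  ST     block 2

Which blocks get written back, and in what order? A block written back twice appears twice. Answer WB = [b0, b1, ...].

0: W B3 -> L1 miss  d=D]
1: W B0 -> L0 miss  d=D]
2: R B1 -> L1 miss wb->B3  d=-]
3: R B0 -> L0 hit  d=D]
4: W B3 -> L1 miss  d=D]
5: R B2 -> L0 miss wb->B0  d=-]
6: R B1 -> L1 miss wb->B3  d=-]
7: W B1 -> L1 hit  d=D]
8: W B2 -> L0 hit  d=D]
9: W B2 -> L0 hit  d=D]

WB = [3, 0, 3]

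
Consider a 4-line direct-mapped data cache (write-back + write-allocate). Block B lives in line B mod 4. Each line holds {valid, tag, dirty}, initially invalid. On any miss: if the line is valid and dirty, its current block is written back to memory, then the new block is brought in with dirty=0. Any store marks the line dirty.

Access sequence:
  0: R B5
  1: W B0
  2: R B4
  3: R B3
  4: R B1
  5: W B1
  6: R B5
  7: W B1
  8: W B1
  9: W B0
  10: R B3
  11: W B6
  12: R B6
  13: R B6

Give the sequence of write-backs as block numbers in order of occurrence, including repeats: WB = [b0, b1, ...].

0: R B5 -> L1 miss  d=-]
1: W B0 -> L0 miss  d=D]
2: R B4 -> L0 miss wb->B0  d=-]
3: R B3 -> L3 miss  d=-]
4: R B1 -> L1 miss  d=-]
5: W B1 -> L1 hit  d=D]
6: R B5 -> L1 miss wb->B1  d=-]
7: W B1 -> L1 miss  d=D]
8: W B1 -> L1 hit  d=D]
9: W B0 -> L0 miss  d=D]
10: R B3 -> L3 hit  d=-]
11: W B6 -> L2 miss  d=D]
12: R B6 -> L2 hit  d=D]
13: R B6 -> L2 hit  d=D]

WB = [0, 1]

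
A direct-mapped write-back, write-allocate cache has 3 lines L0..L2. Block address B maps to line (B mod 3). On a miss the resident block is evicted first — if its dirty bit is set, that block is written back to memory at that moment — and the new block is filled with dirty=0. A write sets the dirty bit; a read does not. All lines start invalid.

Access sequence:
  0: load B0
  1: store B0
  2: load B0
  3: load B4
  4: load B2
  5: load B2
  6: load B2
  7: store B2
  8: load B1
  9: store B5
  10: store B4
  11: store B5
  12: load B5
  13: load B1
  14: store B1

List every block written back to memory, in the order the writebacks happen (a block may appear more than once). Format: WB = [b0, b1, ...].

0: R B0 -> L0 miss  d=-]
1: W B0 -> L0 hit  d=D]
2: R B0 -> L0 hit  d=D]
3: R B4 -> L1 miss  d=-]
4: R B2 -> L2 miss  d=-]
5: R B2 -> L2 hit  d=-]
6: R B2 -> L2 hit  d=-]
7: W B2 -> L2 hit  d=D]
8: R B1 -> L1 miss  d=-]
9: W B5 -> L2 miss wb->B2  d=D]
10: W B4 -> L1 miss  d=D]
11: W B5 -> L2 hit  d=D]
12: R B5 -> L2 hit  d=D]
13: R B1 -> L1 miss wb->B4  d=-]
14: W B1 -> L1 hit  d=D]

WB = [2, 4]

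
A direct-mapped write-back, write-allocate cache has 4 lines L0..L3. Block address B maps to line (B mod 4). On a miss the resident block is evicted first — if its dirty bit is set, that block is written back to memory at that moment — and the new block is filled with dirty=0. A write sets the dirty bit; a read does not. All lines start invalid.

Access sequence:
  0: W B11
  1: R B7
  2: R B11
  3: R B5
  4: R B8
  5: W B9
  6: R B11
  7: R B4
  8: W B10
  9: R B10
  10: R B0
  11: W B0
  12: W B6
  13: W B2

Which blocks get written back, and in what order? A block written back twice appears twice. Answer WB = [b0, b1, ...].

0: W B11 → L3 miss [D]
1: R B7 → L3 miss wb→B11 [-]
2: R B11 → L3 miss [-]
3: R B5 → L1 miss [-]
4: R B8 → L0 miss [-]
5: W B9 → L1 miss [D]
6: R B11 → L3 hit [-]
7: R B4 → L0 miss [-]
8: W B10 → L2 miss [D]
9: R B10 → L2 hit [D]
10: R B0 → L0 miss [-]
11: W B0 → L0 hit [D]
12: W B6 → L2 miss wb→B10 [D]
13: W B2 → L2 miss wb→B6 [D]

WB = [11, 10, 6]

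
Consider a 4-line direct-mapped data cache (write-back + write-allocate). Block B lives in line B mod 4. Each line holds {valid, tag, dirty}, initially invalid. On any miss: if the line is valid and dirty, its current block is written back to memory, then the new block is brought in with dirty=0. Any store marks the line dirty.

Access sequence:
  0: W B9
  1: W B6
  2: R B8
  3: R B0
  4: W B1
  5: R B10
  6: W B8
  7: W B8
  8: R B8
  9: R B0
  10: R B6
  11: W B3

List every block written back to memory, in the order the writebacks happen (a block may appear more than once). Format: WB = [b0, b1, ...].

0: W B9 → L1 miss [D]
1: W B6 → L2 miss [D]
2: R B8 → L0 miss [-]
3: R B0 → L0 miss [-]
4: W B1 → L1 miss wb→B9 [D]
5: R B10 → L2 miss wb→B6 [-]
6: W B8 → L0 miss [D]
7: W B8 → L0 hit [D]
8: R B8 → L0 hit [D]
9: R B0 → L0 miss wb→B8 [-]
10: R B6 → L2 miss [-]
11: W B3 → L3 miss [D]

WB = [9, 6, 8]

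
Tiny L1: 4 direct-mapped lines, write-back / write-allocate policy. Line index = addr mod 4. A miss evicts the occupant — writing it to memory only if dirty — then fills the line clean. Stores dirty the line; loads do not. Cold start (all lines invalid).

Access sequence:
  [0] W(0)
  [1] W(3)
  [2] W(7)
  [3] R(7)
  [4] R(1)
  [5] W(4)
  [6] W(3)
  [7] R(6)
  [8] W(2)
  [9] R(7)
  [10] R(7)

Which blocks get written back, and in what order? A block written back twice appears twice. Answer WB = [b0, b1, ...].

WB = [3, 0, 7, 3]

0: W B0 → L0 miss [D]
1: W B3 → L3 miss [D]
2: W B7 → L3 miss wb→B3 [D]
3: R B7 → L3 hit [D]
4: R B1 → L1 miss [-]
5: W B4 → L0 miss wb→B0 [D]
6: W B3 → L3 miss wb→B7 [D]
7: R B6 → L2 miss [-]
8: W B2 → L2 miss [D]
9: R B7 → L3 miss wb→B3 [-]
10: R B7 → L3 hit [-]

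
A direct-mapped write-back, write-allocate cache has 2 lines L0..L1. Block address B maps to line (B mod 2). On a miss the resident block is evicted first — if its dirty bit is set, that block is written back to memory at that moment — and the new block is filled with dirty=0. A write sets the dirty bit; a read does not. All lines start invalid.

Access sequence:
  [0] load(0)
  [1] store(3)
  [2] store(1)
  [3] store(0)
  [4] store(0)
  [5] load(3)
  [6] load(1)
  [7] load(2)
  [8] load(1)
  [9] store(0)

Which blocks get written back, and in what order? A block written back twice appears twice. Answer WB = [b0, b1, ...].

WB = [3, 1, 0]

0: R B0 → L0 miss [-]
1: W B3 → L1 miss [D]
2: W B1 → L1 miss wb→B3 [D]
3: W B0 → L0 hit [D]
4: W B0 → L0 hit [D]
5: R B3 → L1 miss wb→B1 [-]
6: R B1 → L1 miss [-]
7: R B2 → L0 miss wb→B0 [-]
8: R B1 → L1 hit [-]
9: W B0 → L0 miss [D]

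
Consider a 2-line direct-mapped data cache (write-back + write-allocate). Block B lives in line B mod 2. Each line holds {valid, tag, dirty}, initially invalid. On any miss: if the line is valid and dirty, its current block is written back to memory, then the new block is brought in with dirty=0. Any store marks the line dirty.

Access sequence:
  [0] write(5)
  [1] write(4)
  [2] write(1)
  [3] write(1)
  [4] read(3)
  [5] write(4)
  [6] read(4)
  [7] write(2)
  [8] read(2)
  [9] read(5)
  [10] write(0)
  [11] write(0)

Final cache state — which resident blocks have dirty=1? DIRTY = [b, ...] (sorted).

0: W B5 → L1 miss [D]
1: W B4 → L0 miss [D]
2: W B1 → L1 miss wb→B5 [D]
3: W B1 → L1 hit [D]
4: R B3 → L1 miss wb→B1 [-]
5: W B4 → L0 hit [D]
6: R B4 → L0 hit [D]
7: W B2 → L0 miss wb→B4 [D]
8: R B2 → L0 hit [D]
9: R B5 → L1 miss [-]
10: W B0 → L0 miss wb→B2 [D]
11: W B0 → L0 hit [D]

DIRTY = [0]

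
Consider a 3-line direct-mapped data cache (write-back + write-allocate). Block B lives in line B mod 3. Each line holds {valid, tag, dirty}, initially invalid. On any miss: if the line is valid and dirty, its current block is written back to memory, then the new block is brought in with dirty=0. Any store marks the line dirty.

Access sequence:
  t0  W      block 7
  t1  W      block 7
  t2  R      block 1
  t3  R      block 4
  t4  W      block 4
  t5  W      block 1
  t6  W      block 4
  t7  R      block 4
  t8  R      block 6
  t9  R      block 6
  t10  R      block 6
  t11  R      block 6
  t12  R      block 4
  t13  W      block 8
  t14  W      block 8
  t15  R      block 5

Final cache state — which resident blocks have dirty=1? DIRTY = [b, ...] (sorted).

0: W B7 → L1 miss [D]
1: W B7 → L1 hit [D]
2: R B1 → L1 miss wb→B7 [-]
3: R B4 → L1 miss [-]
4: W B4 → L1 hit [D]
5: W B1 → L1 miss wb→B4 [D]
6: W B4 → L1 miss wb→B1 [D]
7: R B4 → L1 hit [D]
8: R B6 → L0 miss [-]
9: R B6 → L0 hit [-]
10: R B6 → L0 hit [-]
11: R B6 → L0 hit [-]
12: R B4 → L1 hit [D]
13: W B8 → L2 miss [D]
14: W B8 → L2 hit [D]
15: R B5 → L2 miss wb→B8 [-]

DIRTY = [4]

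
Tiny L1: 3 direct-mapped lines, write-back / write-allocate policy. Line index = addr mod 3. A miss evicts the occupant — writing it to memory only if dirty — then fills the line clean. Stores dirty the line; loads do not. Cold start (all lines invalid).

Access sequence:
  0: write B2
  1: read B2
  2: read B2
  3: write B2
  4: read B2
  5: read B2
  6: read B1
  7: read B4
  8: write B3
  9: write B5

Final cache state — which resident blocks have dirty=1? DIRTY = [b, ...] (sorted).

DIRTY = [3, 5]

0: W B2 -> L2 miss  d=D]
1: R B2 -> L2 hit  d=D]
2: R B2 -> L2 hit  d=D]
3: W B2 -> L2 hit  d=D]
4: R B2 -> L2 hit  d=D]
5: R B2 -> L2 hit  d=D]
6: R B1 -> L1 miss  d=-]
7: R B4 -> L1 miss  d=-]
8: W B3 -> L0 miss  d=D]
9: W B5 -> L2 miss wb->B2  d=D]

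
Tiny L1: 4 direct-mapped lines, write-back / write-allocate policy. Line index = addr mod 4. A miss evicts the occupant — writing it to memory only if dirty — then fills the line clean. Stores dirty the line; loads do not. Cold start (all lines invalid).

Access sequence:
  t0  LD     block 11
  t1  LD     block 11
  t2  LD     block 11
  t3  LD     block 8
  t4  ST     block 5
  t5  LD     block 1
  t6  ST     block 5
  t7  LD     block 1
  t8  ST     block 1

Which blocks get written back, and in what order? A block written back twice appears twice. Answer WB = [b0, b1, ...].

WB = [5, 5]

0: R B11 → L3 miss [-]
1: R B11 → L3 hit [-]
2: R B11 → L3 hit [-]
3: R B8 → L0 miss [-]
4: W B5 → L1 miss [D]
5: R B1 → L1 miss wb→B5 [-]
6: W B5 → L1 miss [D]
7: R B1 → L1 miss wb→B5 [-]
8: W B1 → L1 hit [D]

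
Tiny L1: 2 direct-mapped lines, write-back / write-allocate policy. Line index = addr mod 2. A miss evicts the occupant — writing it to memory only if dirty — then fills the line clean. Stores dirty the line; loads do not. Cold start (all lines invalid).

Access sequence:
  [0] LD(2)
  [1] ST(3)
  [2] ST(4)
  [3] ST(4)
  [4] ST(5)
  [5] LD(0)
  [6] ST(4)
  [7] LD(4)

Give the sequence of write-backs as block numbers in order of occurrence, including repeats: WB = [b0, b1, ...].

WB = [3, 4]

0: R B2 -> L0 miss  d=-]
1: W B3 -> L1 miss  d=D]
2: W B4 -> L0 miss  d=D]
3: W B4 -> L0 hit  d=D]
4: W B5 -> L1 miss wb->B3  d=D]
5: R B0 -> L0 miss wb->B4  d=-]
6: W B4 -> L0 miss  d=D]
7: R B4 -> L0 hit  d=D]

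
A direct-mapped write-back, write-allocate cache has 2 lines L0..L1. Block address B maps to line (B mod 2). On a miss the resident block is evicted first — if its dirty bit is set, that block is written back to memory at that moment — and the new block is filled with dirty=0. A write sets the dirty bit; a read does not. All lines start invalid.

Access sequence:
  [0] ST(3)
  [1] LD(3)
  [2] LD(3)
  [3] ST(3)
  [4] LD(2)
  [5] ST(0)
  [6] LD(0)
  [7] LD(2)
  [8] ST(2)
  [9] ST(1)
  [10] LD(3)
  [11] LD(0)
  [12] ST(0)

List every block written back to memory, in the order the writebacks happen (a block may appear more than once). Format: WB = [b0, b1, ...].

  0 | W B3 → L1 miss [D]
  1 | R B3 → L1 hit [D]
  2 | R B3 → L1 hit [D]
  3 | W B3 → L1 hit [D]
  4 | R B2 → L0 miss [-]
  5 | W B0 → L0 miss [D]
  6 | R B0 → L0 hit [D]
  7 | R B2 → L0 miss wb→B0 [-]
  8 | W B2 → L0 hit [D]
  9 | W B1 → L1 miss wb→B3 [D]
  10 | R B3 → L1 miss wb→B1 [-]
  11 | R B0 → L0 miss wb→B2 [-]
  12 | W B0 → L0 hit [D]

WB = [0, 3, 1, 2]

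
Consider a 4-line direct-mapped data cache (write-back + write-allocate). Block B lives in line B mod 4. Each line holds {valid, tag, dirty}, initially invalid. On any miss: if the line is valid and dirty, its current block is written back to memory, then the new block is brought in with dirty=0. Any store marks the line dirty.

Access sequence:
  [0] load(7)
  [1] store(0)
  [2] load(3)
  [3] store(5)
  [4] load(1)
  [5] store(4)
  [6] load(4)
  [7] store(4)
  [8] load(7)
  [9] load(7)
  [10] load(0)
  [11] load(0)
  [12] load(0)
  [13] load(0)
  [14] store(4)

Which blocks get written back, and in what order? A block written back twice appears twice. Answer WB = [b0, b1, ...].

  0 | R B7 → L3 miss [-]
  1 | W B0 → L0 miss [D]
  2 | R B3 → L3 miss [-]
  3 | W B5 → L1 miss [D]
  4 | R B1 → L1 miss wb→B5 [-]
  5 | W B4 → L0 miss wb→B0 [D]
  6 | R B4 → L0 hit [D]
  7 | W B4 → L0 hit [D]
  8 | R B7 → L3 miss [-]
  9 | R B7 → L3 hit [-]
  10 | R B0 → L0 miss wb→B4 [-]
  11 | R B0 → L0 hit [-]
  12 | R B0 → L0 hit [-]
  13 | R B0 → L0 hit [-]
  14 | W B4 → L0 miss [D]

WB = [5, 0, 4]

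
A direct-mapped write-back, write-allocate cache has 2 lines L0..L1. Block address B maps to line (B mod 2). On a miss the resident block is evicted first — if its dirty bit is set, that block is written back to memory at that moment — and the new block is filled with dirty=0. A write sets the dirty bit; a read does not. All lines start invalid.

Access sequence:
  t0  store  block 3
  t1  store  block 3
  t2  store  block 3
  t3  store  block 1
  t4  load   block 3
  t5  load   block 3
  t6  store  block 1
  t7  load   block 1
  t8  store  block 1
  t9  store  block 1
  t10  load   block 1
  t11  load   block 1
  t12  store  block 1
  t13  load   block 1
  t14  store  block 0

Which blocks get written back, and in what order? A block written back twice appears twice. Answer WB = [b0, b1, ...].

WB = [3, 1]

0: W B3 → L1 miss [D]
1: W B3 → L1 hit [D]
2: W B3 → L1 hit [D]
3: W B1 → L1 miss wb→B3 [D]
4: R B3 → L1 miss wb→B1 [-]
5: R B3 → L1 hit [-]
6: W B1 → L1 miss [D]
7: R B1 → L1 hit [D]
8: W B1 → L1 hit [D]
9: W B1 → L1 hit [D]
10: R B1 → L1 hit [D]
11: R B1 → L1 hit [D]
12: W B1 → L1 hit [D]
13: R B1 → L1 hit [D]
14: W B0 → L0 miss [D]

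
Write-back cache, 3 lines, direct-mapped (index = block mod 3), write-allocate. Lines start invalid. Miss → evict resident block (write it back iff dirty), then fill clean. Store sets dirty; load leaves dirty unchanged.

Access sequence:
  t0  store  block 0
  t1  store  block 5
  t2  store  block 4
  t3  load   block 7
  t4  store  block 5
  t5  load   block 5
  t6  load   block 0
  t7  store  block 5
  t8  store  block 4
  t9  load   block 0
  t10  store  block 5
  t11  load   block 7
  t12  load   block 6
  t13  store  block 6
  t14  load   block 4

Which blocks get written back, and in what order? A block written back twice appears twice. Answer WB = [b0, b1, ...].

0: W B0 -> L0 miss  d=D]
1: W B5 -> L2 miss  d=D]
2: W B4 -> L1 miss  d=D]
3: R B7 -> L1 miss wb->B4  d=-]
4: W B5 -> L2 hit  d=D]
5: R B5 -> L2 hit  d=D]
6: R B0 -> L0 hit  d=D]
7: W B5 -> L2 hit  d=D]
8: W B4 -> L1 miss  d=D]
9: R B0 -> L0 hit  d=D]
10: W B5 -> L2 hit  d=D]
11: R B7 -> L1 miss wb->B4  d=-]
12: R B6 -> L0 miss wb->B0  d=-]
13: W B6 -> L0 hit  d=D]
14: R B4 -> L1 miss  d=-]

WB = [4, 4, 0]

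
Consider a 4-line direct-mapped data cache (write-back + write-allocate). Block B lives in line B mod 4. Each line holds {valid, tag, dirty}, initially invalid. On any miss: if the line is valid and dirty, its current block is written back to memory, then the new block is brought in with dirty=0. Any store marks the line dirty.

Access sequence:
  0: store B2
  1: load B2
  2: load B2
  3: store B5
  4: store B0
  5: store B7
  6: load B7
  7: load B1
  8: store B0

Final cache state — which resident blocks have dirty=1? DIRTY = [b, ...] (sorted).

0: W B2 → L2 miss [D]
1: R B2 → L2 hit [D]
2: R B2 → L2 hit [D]
3: W B5 → L1 miss [D]
4: W B0 → L0 miss [D]
5: W B7 → L3 miss [D]
6: R B7 → L3 hit [D]
7: R B1 → L1 miss wb→B5 [-]
8: W B0 → L0 hit [D]

DIRTY = [0, 2, 7]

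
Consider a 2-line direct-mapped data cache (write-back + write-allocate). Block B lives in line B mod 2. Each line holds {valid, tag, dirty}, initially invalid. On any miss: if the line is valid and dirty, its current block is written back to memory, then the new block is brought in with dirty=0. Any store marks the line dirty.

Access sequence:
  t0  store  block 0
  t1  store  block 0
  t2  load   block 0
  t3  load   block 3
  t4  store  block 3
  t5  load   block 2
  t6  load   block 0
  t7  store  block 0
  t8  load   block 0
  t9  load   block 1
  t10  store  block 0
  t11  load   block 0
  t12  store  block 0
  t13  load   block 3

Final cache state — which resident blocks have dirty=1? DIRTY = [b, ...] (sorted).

DIRTY = [0]

0: W B0 → L0 miss [D]
1: W B0 → L0 hit [D]
2: R B0 → L0 hit [D]
3: R B3 → L1 miss [-]
4: W B3 → L1 hit [D]
5: R B2 → L0 miss wb→B0 [-]
6: R B0 → L0 miss [-]
7: W B0 → L0 hit [D]
8: R B0 → L0 hit [D]
9: R B1 → L1 miss wb→B3 [-]
10: W B0 → L0 hit [D]
11: R B0 → L0 hit [D]
12: W B0 → L0 hit [D]
13: R B3 → L1 miss [-]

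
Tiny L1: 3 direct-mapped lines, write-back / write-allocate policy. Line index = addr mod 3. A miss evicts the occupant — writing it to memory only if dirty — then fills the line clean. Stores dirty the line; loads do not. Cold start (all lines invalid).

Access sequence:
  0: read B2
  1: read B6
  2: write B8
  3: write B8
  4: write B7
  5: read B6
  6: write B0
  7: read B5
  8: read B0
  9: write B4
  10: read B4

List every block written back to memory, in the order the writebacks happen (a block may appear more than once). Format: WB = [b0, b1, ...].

0: R B2 -> L2 miss  d=-]
1: R B6 -> L0 miss  d=-]
2: W B8 -> L2 miss  d=D]
3: W B8 -> L2 hit  d=D]
4: W B7 -> L1 miss  d=D]
5: R B6 -> L0 hit  d=-]
6: W B0 -> L0 miss  d=D]
7: R B5 -> L2 miss wb->B8  d=-]
8: R B0 -> L0 hit  d=D]
9: W B4 -> L1 miss wb->B7  d=D]
10: R B4 -> L1 hit  d=D]

WB = [8, 7]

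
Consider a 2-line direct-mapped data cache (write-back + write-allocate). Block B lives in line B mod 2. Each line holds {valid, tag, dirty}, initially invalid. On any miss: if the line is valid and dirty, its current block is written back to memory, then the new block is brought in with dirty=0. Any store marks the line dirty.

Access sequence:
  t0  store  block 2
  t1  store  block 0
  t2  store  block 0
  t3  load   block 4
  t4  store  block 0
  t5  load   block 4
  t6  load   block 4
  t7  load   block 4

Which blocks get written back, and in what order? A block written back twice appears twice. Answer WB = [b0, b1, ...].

0: W B2 -> L0 miss  d=D]
1: W B0 -> L0 miss wb->B2  d=D]
2: W B0 -> L0 hit  d=D]
3: R B4 -> L0 miss wb->B0  d=-]
4: W B0 -> L0 miss  d=D]
5: R B4 -> L0 miss wb->B0  d=-]
6: R B4 -> L0 hit  d=-]
7: R B4 -> L0 hit  d=-]

WB = [2, 0, 0]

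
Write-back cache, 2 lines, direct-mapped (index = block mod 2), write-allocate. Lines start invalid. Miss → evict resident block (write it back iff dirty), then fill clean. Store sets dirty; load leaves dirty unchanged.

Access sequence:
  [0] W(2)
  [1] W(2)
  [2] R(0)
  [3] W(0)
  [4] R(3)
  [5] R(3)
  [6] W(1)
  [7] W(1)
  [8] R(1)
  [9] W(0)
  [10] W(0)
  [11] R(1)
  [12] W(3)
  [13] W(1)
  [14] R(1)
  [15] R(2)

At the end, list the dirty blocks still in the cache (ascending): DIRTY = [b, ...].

0: W B2 -> L0 miss  d=D]
1: W B2 -> L0 hit  d=D]
2: R B0 -> L0 miss wb->B2  d=-]
3: W B0 -> L0 hit  d=D]
4: R B3 -> L1 miss  d=-]
5: R B3 -> L1 hit  d=-]
6: W B1 -> L1 miss  d=D]
7: W B1 -> L1 hit  d=D]
8: R B1 -> L1 hit  d=D]
9: W B0 -> L0 hit  d=D]
10: W B0 -> L0 hit  d=D]
11: R B1 -> L1 hit  d=D]
12: W B3 -> L1 miss wb->B1  d=D]
13: W B1 -> L1 miss wb->B3  d=D]
14: R B1 -> L1 hit  d=D]
15: R B2 -> L0 miss wb->B0  d=-]

DIRTY = [1]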